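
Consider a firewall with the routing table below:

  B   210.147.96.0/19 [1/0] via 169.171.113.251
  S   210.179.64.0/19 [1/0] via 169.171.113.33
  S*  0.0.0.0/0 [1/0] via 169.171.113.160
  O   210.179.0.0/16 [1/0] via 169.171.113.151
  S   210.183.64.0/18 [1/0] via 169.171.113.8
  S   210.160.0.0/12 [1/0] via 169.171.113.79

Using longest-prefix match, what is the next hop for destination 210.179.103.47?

Routes whose prefix contains 210.179.103.47:
  0.0.0.0/0 (default, matches everything) -> 169.171.113.160
  210.179.0.0/16 (210.179.0.0 - 210.179.255.255) -> 169.171.113.151
More-specific entries that do NOT match:
  210.147.96.0/19 (210.147.96.0 - 210.147.127.255) does not contain 210.179.103.47
  210.179.64.0/19 (210.179.64.0 - 210.179.95.255) does not contain 210.179.103.47
  210.183.64.0/18 (210.183.64.0 - 210.183.127.255) does not contain 210.179.103.47
Longest matching prefix is /16 -> next hop 169.171.113.151.

169.171.113.151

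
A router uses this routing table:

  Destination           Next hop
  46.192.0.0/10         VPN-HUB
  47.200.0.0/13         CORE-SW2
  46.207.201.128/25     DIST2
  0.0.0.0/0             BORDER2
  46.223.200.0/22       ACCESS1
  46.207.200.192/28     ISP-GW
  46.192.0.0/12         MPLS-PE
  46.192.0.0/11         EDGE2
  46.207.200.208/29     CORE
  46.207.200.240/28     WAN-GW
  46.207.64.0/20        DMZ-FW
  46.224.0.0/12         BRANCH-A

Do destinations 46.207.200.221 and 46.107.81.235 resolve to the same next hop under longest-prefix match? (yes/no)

no

46.207.200.221: longest match 46.192.0.0/12 -> MPLS-PE
46.107.81.235: longest match 0.0.0.0/0 -> BORDER2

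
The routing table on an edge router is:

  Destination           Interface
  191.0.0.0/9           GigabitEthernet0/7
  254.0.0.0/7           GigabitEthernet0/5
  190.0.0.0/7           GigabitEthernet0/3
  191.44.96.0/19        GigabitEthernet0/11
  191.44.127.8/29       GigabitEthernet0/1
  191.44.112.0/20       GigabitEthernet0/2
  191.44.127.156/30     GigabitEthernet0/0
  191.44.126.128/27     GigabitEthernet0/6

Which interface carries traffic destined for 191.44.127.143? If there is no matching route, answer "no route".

GigabitEthernet0/2

Routes whose prefix contains 191.44.127.143:
  190.0.0.0/7 (190.0.0.0 - 191.255.255.255) -> GigabitEthernet0/3
  191.0.0.0/9 (191.0.0.0 - 191.127.255.255) -> GigabitEthernet0/7
  191.44.96.0/19 (191.44.96.0 - 191.44.127.255) -> GigabitEthernet0/11
  191.44.112.0/20 (191.44.112.0 - 191.44.127.255) -> GigabitEthernet0/2
More-specific entries that do NOT match:
  191.44.127.156/30 (191.44.127.156 - 191.44.127.159) does not contain 191.44.127.143
  191.44.127.8/29 (191.44.127.8 - 191.44.127.15) does not contain 191.44.127.143
  191.44.126.128/27 (191.44.126.128 - 191.44.126.159) does not contain 191.44.127.143
Longest matching prefix is /20 -> interface GigabitEthernet0/2.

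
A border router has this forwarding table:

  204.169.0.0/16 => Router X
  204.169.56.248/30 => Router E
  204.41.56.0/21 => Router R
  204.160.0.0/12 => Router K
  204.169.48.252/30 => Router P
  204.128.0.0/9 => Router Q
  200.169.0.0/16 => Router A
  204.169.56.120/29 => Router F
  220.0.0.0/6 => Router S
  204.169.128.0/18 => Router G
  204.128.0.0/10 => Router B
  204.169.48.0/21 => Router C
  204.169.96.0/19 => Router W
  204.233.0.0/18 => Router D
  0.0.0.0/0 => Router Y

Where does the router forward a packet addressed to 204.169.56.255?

Router X

Routes whose prefix contains 204.169.56.255:
  0.0.0.0/0 (default, matches everything) -> Router Y
  204.128.0.0/9 (204.128.0.0 - 204.255.255.255) -> Router Q
  204.128.0.0/10 (204.128.0.0 - 204.191.255.255) -> Router B
  204.160.0.0/12 (204.160.0.0 - 204.175.255.255) -> Router K
  204.169.0.0/16 (204.169.0.0 - 204.169.255.255) -> Router X
More-specific entries that do NOT match:
  204.169.56.248/30 (204.169.56.248 - 204.169.56.251) does not contain 204.169.56.255
  204.169.48.252/30 (204.169.48.252 - 204.169.48.255) does not contain 204.169.56.255
  204.169.56.120/29 (204.169.56.120 - 204.169.56.127) does not contain 204.169.56.255
  204.41.56.0/21 (204.41.56.0 - 204.41.63.255) does not contain 204.169.56.255
  204.169.48.0/21 (204.169.48.0 - 204.169.55.255) does not contain 204.169.56.255
  204.169.96.0/19 (204.169.96.0 - 204.169.127.255) does not contain 204.169.56.255
  204.169.128.0/18 (204.169.128.0 - 204.169.191.255) does not contain 204.169.56.255
  204.233.0.0/18 (204.233.0.0 - 204.233.63.255) does not contain 204.169.56.255
Longest matching prefix is /16 -> next hop Router X.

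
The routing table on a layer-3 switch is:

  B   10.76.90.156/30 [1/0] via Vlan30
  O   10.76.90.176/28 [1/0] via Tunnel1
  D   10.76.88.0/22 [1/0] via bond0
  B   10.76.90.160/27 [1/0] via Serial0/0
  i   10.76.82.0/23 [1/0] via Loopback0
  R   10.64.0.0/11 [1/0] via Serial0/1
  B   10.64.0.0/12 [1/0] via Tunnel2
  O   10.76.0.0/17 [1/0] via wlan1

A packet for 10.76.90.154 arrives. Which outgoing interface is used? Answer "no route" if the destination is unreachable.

bond0

Routes whose prefix contains 10.76.90.154:
  10.64.0.0/11 (10.64.0.0 - 10.95.255.255) -> Serial0/1
  10.64.0.0/12 (10.64.0.0 - 10.79.255.255) -> Tunnel2
  10.76.0.0/17 (10.76.0.0 - 10.76.127.255) -> wlan1
  10.76.88.0/22 (10.76.88.0 - 10.76.91.255) -> bond0
More-specific entries that do NOT match:
  10.76.90.156/30 (10.76.90.156 - 10.76.90.159) does not contain 10.76.90.154
  10.76.90.176/28 (10.76.90.176 - 10.76.90.191) does not contain 10.76.90.154
  10.76.90.160/27 (10.76.90.160 - 10.76.90.191) does not contain 10.76.90.154
  10.76.82.0/23 (10.76.82.0 - 10.76.83.255) does not contain 10.76.90.154
Longest matching prefix is /22 -> interface bond0.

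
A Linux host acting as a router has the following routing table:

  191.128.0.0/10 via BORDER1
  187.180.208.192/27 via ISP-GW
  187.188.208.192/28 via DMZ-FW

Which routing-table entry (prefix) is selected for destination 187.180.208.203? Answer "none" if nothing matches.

187.180.208.192/27

Entries matching 187.180.208.203:
  187.180.208.192/27 (187.180.208.192 - 187.180.208.223)
Most specific is 187.180.208.192/27.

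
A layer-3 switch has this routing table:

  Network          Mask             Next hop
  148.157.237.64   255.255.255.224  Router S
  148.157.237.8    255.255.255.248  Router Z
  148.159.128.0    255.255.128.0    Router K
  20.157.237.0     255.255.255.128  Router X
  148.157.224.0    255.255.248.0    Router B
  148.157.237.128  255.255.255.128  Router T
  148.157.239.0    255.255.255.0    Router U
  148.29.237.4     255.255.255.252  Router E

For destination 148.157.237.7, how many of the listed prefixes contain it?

No listed prefix contains 148.157.237.7.
Total matching entries: 0.

0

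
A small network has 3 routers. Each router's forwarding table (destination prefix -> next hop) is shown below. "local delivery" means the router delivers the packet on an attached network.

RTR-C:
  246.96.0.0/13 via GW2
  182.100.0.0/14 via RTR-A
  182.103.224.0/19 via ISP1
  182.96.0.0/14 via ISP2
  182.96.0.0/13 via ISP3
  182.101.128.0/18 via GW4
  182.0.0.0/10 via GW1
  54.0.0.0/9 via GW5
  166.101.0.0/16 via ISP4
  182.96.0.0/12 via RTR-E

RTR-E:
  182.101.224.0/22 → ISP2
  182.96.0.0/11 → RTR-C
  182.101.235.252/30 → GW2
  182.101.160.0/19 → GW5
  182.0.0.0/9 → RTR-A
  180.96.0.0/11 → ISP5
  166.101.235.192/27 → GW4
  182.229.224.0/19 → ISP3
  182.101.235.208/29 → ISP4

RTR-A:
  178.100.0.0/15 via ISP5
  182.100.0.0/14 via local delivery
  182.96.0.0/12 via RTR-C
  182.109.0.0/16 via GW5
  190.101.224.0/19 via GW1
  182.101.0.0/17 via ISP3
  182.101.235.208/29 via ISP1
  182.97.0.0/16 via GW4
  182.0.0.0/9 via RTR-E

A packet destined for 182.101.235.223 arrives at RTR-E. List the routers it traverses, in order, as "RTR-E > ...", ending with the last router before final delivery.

At RTR-E: longest match for 182.101.235.223 is 182.96.0.0/11 -> RTR-C
At RTR-C: longest match for 182.101.235.223 is 182.100.0.0/14 -> RTR-A
At RTR-A: longest match for 182.101.235.223 is 182.100.0.0/14 -> local delivery

RTR-E > RTR-C > RTR-A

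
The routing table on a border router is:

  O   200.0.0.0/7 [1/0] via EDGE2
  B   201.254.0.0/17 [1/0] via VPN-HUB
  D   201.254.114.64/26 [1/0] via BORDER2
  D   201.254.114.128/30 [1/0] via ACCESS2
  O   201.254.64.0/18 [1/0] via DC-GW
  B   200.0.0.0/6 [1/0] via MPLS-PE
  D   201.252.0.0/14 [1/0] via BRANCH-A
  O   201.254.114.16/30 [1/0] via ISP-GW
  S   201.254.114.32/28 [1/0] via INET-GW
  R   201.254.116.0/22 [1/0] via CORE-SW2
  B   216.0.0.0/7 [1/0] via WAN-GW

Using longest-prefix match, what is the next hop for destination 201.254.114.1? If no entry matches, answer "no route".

Routes whose prefix contains 201.254.114.1:
  200.0.0.0/6 (200.0.0.0 - 203.255.255.255) -> MPLS-PE
  200.0.0.0/7 (200.0.0.0 - 201.255.255.255) -> EDGE2
  201.252.0.0/14 (201.252.0.0 - 201.255.255.255) -> BRANCH-A
  201.254.0.0/17 (201.254.0.0 - 201.254.127.255) -> VPN-HUB
  201.254.64.0/18 (201.254.64.0 - 201.254.127.255) -> DC-GW
More-specific entries that do NOT match:
  201.254.114.128/30 (201.254.114.128 - 201.254.114.131) does not contain 201.254.114.1
  201.254.114.16/30 (201.254.114.16 - 201.254.114.19) does not contain 201.254.114.1
  201.254.114.32/28 (201.254.114.32 - 201.254.114.47) does not contain 201.254.114.1
  201.254.114.64/26 (201.254.114.64 - 201.254.114.127) does not contain 201.254.114.1
  201.254.116.0/22 (201.254.116.0 - 201.254.119.255) does not contain 201.254.114.1
Longest matching prefix is /18 -> next hop DC-GW.

DC-GW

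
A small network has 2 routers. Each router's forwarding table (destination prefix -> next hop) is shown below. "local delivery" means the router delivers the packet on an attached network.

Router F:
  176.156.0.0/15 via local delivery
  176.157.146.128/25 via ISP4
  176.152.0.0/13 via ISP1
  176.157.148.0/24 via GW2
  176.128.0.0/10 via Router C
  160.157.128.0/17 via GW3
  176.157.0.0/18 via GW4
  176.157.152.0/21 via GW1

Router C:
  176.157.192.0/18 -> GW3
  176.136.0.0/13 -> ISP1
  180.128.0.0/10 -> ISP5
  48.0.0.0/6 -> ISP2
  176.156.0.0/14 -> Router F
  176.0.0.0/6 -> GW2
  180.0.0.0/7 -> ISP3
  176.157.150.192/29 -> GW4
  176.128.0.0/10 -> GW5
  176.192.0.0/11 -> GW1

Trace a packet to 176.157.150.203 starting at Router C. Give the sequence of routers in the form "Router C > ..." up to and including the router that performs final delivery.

Router C > Router F

At Router C: longest match for 176.157.150.203 is 176.156.0.0/14 -> Router F
At Router F: longest match for 176.157.150.203 is 176.156.0.0/15 -> local delivery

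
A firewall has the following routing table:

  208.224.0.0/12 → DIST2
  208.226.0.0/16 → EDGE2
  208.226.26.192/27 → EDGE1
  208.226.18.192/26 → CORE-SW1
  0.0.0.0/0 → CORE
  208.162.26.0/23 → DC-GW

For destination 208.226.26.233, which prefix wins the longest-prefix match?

Entries matching 208.226.26.233:
  0.0.0.0/0 (default, matches everything)
  208.224.0.0/12 (208.224.0.0 - 208.239.255.255)
  208.226.0.0/16 (208.226.0.0 - 208.226.255.255)
Most specific is 208.226.0.0/16.

208.226.0.0/16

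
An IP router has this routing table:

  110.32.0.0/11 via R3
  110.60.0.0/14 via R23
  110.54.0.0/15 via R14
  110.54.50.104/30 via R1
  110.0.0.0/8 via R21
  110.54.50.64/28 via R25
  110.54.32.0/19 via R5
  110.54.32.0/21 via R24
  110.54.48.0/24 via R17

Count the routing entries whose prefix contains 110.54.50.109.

Prefixes containing 110.54.50.109:
  110.0.0.0/8 (110.0.0.0 - 110.255.255.255)
  110.32.0.0/11 (110.32.0.0 - 110.63.255.255)
  110.54.0.0/15 (110.54.0.0 - 110.55.255.255)
  110.54.32.0/19 (110.54.32.0 - 110.54.63.255)
Total matching entries: 4.

4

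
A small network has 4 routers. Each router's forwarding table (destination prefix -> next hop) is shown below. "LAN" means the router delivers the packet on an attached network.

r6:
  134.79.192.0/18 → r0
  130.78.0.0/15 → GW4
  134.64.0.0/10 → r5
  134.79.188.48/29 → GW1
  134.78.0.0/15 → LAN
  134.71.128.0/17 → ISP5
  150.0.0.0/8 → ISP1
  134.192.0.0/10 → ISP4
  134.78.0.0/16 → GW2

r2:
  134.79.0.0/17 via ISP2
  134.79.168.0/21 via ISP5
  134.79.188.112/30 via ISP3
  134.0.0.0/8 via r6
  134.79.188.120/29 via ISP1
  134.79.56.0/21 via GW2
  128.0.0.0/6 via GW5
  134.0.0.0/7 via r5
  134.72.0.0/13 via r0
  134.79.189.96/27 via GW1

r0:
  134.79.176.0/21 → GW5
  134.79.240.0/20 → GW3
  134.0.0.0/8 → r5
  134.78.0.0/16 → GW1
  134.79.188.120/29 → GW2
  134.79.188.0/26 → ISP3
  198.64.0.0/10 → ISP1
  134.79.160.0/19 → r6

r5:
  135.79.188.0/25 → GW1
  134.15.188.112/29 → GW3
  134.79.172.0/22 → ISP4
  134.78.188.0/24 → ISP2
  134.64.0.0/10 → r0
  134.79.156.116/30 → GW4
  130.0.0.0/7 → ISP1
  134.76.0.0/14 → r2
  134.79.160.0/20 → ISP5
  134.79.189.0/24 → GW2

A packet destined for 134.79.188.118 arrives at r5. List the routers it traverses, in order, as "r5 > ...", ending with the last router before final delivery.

r5 > r2 > r0 > r6

At r5: longest match for 134.79.188.118 is 134.76.0.0/14 -> r2
At r2: longest match for 134.79.188.118 is 134.72.0.0/13 -> r0
At r0: longest match for 134.79.188.118 is 134.79.160.0/19 -> r6
At r6: longest match for 134.79.188.118 is 134.78.0.0/15 -> LAN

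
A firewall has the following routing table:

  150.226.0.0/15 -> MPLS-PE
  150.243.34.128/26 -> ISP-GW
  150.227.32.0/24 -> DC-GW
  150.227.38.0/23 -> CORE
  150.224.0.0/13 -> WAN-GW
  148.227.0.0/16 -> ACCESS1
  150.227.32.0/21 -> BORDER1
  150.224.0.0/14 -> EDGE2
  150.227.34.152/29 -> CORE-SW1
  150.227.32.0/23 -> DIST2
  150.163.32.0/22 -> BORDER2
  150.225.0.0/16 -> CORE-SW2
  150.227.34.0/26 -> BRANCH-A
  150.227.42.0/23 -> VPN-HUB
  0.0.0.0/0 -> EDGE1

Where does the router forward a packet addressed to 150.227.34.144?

Routes whose prefix contains 150.227.34.144:
  0.0.0.0/0 (default, matches everything) -> EDGE1
  150.224.0.0/13 (150.224.0.0 - 150.231.255.255) -> WAN-GW
  150.224.0.0/14 (150.224.0.0 - 150.227.255.255) -> EDGE2
  150.226.0.0/15 (150.226.0.0 - 150.227.255.255) -> MPLS-PE
  150.227.32.0/21 (150.227.32.0 - 150.227.39.255) -> BORDER1
More-specific entries that do NOT match:
  150.227.34.152/29 (150.227.34.152 - 150.227.34.159) does not contain 150.227.34.144
  150.243.34.128/26 (150.243.34.128 - 150.243.34.191) does not contain 150.227.34.144
  150.227.34.0/26 (150.227.34.0 - 150.227.34.63) does not contain 150.227.34.144
  150.227.32.0/24 (150.227.32.0 - 150.227.32.255) does not contain 150.227.34.144
  150.227.38.0/23 (150.227.38.0 - 150.227.39.255) does not contain 150.227.34.144
  150.227.32.0/23 (150.227.32.0 - 150.227.33.255) does not contain 150.227.34.144
  150.227.42.0/23 (150.227.42.0 - 150.227.43.255) does not contain 150.227.34.144
  150.163.32.0/22 (150.163.32.0 - 150.163.35.255) does not contain 150.227.34.144
Longest matching prefix is /21 -> next hop BORDER1.

BORDER1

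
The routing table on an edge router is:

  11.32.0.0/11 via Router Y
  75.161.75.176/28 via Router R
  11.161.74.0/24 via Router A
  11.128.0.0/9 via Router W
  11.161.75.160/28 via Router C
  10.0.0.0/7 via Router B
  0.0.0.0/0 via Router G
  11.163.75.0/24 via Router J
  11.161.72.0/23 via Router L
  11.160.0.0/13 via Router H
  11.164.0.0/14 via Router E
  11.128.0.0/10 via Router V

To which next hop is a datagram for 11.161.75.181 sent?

Router H

Routes whose prefix contains 11.161.75.181:
  0.0.0.0/0 (default, matches everything) -> Router G
  10.0.0.0/7 (10.0.0.0 - 11.255.255.255) -> Router B
  11.128.0.0/9 (11.128.0.0 - 11.255.255.255) -> Router W
  11.128.0.0/10 (11.128.0.0 - 11.191.255.255) -> Router V
  11.160.0.0/13 (11.160.0.0 - 11.167.255.255) -> Router H
More-specific entries that do NOT match:
  75.161.75.176/28 (75.161.75.176 - 75.161.75.191) does not contain 11.161.75.181
  11.161.75.160/28 (11.161.75.160 - 11.161.75.175) does not contain 11.161.75.181
  11.161.74.0/24 (11.161.74.0 - 11.161.74.255) does not contain 11.161.75.181
  11.163.75.0/24 (11.163.75.0 - 11.163.75.255) does not contain 11.161.75.181
  11.161.72.0/23 (11.161.72.0 - 11.161.73.255) does not contain 11.161.75.181
  11.164.0.0/14 (11.164.0.0 - 11.167.255.255) does not contain 11.161.75.181
Longest matching prefix is /13 -> next hop Router H.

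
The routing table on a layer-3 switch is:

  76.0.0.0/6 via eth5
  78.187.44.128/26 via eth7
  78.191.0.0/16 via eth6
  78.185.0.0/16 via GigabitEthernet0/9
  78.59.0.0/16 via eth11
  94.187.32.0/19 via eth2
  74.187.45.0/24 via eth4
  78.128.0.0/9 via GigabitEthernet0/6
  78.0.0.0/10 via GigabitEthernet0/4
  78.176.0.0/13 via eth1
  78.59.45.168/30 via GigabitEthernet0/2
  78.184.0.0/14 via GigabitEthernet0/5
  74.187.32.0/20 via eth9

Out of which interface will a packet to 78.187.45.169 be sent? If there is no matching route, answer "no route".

GigabitEthernet0/5

Routes whose prefix contains 78.187.45.169:
  76.0.0.0/6 (76.0.0.0 - 79.255.255.255) -> eth5
  78.128.0.0/9 (78.128.0.0 - 78.255.255.255) -> GigabitEthernet0/6
  78.184.0.0/14 (78.184.0.0 - 78.187.255.255) -> GigabitEthernet0/5
More-specific entries that do NOT match:
  78.59.45.168/30 (78.59.45.168 - 78.59.45.171) does not contain 78.187.45.169
  78.187.44.128/26 (78.187.44.128 - 78.187.44.191) does not contain 78.187.45.169
  74.187.45.0/24 (74.187.45.0 - 74.187.45.255) does not contain 78.187.45.169
  74.187.32.0/20 (74.187.32.0 - 74.187.47.255) does not contain 78.187.45.169
  94.187.32.0/19 (94.187.32.0 - 94.187.63.255) does not contain 78.187.45.169
  78.191.0.0/16 (78.191.0.0 - 78.191.255.255) does not contain 78.187.45.169
  78.185.0.0/16 (78.185.0.0 - 78.185.255.255) does not contain 78.187.45.169
  78.59.0.0/16 (78.59.0.0 - 78.59.255.255) does not contain 78.187.45.169
Longest matching prefix is /14 -> interface GigabitEthernet0/5.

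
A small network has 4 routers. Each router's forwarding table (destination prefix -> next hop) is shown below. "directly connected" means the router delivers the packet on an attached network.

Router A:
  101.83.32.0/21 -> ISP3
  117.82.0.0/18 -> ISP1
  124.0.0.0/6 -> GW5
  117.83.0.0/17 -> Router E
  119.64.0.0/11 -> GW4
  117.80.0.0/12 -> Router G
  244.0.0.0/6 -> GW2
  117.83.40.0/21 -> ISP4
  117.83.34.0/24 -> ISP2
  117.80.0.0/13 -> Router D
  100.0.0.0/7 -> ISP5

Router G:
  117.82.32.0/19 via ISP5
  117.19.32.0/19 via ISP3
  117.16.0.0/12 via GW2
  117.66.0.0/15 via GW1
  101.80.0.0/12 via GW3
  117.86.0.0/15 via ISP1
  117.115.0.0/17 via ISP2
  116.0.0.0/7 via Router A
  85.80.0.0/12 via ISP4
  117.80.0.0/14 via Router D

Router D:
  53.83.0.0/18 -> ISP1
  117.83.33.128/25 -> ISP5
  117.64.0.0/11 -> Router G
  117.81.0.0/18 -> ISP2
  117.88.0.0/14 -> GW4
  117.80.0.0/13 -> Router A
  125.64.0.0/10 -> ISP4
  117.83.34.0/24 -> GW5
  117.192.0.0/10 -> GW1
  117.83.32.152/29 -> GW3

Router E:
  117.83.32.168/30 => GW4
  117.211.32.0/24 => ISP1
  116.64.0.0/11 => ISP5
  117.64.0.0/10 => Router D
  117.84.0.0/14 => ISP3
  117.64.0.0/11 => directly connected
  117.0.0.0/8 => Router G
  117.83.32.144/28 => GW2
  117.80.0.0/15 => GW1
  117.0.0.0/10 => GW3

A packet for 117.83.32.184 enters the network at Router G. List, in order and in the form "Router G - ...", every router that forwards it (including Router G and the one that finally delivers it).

Router G - Router D - Router A - Router E

At Router G: longest match for 117.83.32.184 is 117.80.0.0/14 -> Router D
At Router D: longest match for 117.83.32.184 is 117.80.0.0/13 -> Router A
At Router A: longest match for 117.83.32.184 is 117.83.0.0/17 -> Router E
At Router E: longest match for 117.83.32.184 is 117.64.0.0/11 -> directly connected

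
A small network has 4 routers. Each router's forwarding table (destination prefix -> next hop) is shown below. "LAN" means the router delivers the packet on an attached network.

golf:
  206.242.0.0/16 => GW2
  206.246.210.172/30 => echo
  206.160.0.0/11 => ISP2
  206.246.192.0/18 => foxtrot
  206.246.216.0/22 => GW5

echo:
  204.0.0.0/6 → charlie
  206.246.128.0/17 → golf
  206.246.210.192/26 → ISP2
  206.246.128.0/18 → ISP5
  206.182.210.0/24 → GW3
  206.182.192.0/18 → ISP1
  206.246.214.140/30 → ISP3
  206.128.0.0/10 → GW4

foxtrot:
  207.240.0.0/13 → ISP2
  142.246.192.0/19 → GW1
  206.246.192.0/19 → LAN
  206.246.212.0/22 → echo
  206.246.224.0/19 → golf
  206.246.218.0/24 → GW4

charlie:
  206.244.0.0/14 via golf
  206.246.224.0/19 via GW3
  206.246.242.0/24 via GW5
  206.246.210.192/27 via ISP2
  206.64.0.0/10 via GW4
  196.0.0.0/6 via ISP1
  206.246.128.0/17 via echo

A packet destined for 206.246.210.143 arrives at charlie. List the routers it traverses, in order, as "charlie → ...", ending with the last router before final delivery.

At charlie: longest match for 206.246.210.143 is 206.246.128.0/17 -> echo
At echo: longest match for 206.246.210.143 is 206.246.128.0/17 -> golf
At golf: longest match for 206.246.210.143 is 206.246.192.0/18 -> foxtrot
At foxtrot: longest match for 206.246.210.143 is 206.246.192.0/19 -> LAN

charlie → echo → golf → foxtrot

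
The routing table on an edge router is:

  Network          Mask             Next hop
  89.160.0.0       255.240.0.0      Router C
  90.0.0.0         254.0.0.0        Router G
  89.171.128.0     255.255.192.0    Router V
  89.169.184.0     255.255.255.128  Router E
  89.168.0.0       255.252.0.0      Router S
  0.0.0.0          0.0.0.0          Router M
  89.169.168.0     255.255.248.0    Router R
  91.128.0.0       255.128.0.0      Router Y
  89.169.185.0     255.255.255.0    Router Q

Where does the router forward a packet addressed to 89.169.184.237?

Routes whose prefix contains 89.169.184.237:
  0.0.0.0/0 (default, matches everything) -> Router M
  89.160.0.0/12 (89.160.0.0 - 89.175.255.255) -> Router C
  89.168.0.0/14 (89.168.0.0 - 89.171.255.255) -> Router S
More-specific entries that do NOT match:
  89.169.184.0/25 (89.169.184.0 - 89.169.184.127) does not contain 89.169.184.237
  89.169.185.0/24 (89.169.185.0 - 89.169.185.255) does not contain 89.169.184.237
  89.169.168.0/21 (89.169.168.0 - 89.169.175.255) does not contain 89.169.184.237
  89.171.128.0/18 (89.171.128.0 - 89.171.191.255) does not contain 89.169.184.237
Longest matching prefix is /14 -> next hop Router S.

Router S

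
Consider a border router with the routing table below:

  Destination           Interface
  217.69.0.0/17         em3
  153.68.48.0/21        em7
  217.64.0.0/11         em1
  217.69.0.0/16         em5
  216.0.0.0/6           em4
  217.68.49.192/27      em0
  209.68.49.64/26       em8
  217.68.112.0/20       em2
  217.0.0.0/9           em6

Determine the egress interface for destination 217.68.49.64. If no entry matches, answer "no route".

Routes whose prefix contains 217.68.49.64:
  216.0.0.0/6 (216.0.0.0 - 219.255.255.255) -> em4
  217.0.0.0/9 (217.0.0.0 - 217.127.255.255) -> em6
  217.64.0.0/11 (217.64.0.0 - 217.95.255.255) -> em1
More-specific entries that do NOT match:
  217.68.49.192/27 (217.68.49.192 - 217.68.49.223) does not contain 217.68.49.64
  209.68.49.64/26 (209.68.49.64 - 209.68.49.127) does not contain 217.68.49.64
  153.68.48.0/21 (153.68.48.0 - 153.68.55.255) does not contain 217.68.49.64
  217.68.112.0/20 (217.68.112.0 - 217.68.127.255) does not contain 217.68.49.64
  217.69.0.0/17 (217.69.0.0 - 217.69.127.255) does not contain 217.68.49.64
  217.69.0.0/16 (217.69.0.0 - 217.69.255.255) does not contain 217.68.49.64
Longest matching prefix is /11 -> interface em1.

em1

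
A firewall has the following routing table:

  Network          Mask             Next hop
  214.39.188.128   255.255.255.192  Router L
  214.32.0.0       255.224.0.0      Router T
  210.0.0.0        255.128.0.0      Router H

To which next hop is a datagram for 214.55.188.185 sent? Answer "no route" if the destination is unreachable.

Routes whose prefix contains 214.55.188.185:
  214.32.0.0/11 (214.32.0.0 - 214.63.255.255) -> Router T
More-specific entries that do NOT match:
  214.39.188.128/26 (214.39.188.128 - 214.39.188.191) does not contain 214.55.188.185
Longest matching prefix is /11 -> next hop Router T.

Router T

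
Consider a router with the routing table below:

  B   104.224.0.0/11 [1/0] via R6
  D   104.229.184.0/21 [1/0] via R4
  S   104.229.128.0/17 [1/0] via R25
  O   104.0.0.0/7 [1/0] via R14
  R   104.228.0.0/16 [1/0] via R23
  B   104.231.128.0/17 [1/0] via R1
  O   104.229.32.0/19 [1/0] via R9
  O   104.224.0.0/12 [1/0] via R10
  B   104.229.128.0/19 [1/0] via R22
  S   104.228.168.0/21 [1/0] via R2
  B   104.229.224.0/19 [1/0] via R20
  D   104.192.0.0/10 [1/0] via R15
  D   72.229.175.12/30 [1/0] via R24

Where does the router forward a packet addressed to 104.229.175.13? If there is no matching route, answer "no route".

Routes whose prefix contains 104.229.175.13:
  104.0.0.0/7 (104.0.0.0 - 105.255.255.255) -> R14
  104.192.0.0/10 (104.192.0.0 - 104.255.255.255) -> R15
  104.224.0.0/11 (104.224.0.0 - 104.255.255.255) -> R6
  104.224.0.0/12 (104.224.0.0 - 104.239.255.255) -> R10
  104.229.128.0/17 (104.229.128.0 - 104.229.255.255) -> R25
More-specific entries that do NOT match:
  72.229.175.12/30 (72.229.175.12 - 72.229.175.15) does not contain 104.229.175.13
  104.229.184.0/21 (104.229.184.0 - 104.229.191.255) does not contain 104.229.175.13
  104.228.168.0/21 (104.228.168.0 - 104.228.175.255) does not contain 104.229.175.13
  104.229.32.0/19 (104.229.32.0 - 104.229.63.255) does not contain 104.229.175.13
  104.229.128.0/19 (104.229.128.0 - 104.229.159.255) does not contain 104.229.175.13
  104.229.224.0/19 (104.229.224.0 - 104.229.255.255) does not contain 104.229.175.13
Longest matching prefix is /17 -> next hop R25.

R25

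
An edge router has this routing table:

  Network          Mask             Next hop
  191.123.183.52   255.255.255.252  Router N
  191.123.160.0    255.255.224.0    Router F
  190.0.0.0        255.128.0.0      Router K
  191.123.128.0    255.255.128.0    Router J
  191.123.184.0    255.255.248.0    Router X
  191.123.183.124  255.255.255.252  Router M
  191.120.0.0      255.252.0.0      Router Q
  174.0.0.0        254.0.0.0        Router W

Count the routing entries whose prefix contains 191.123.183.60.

Prefixes containing 191.123.183.60:
  191.120.0.0/14 (191.120.0.0 - 191.123.255.255)
  191.123.128.0/17 (191.123.128.0 - 191.123.255.255)
  191.123.160.0/19 (191.123.160.0 - 191.123.191.255)
Total matching entries: 3.

3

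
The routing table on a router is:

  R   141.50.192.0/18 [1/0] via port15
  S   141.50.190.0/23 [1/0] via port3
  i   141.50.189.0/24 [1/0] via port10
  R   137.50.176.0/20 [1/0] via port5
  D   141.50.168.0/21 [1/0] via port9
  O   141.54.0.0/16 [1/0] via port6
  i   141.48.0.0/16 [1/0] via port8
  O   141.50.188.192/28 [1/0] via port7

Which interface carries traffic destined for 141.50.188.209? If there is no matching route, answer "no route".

No entry's prefix contains 141.50.188.209; there is no default route.

no route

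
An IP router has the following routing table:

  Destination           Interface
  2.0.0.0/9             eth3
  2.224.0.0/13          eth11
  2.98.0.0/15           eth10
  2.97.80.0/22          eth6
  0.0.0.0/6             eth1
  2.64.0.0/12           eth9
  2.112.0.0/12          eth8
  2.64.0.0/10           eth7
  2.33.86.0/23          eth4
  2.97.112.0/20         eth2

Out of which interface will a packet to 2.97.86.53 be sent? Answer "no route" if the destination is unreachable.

Routes whose prefix contains 2.97.86.53:
  0.0.0.0/6 (0.0.0.0 - 3.255.255.255) -> eth1
  2.0.0.0/9 (2.0.0.0 - 2.127.255.255) -> eth3
  2.64.0.0/10 (2.64.0.0 - 2.127.255.255) -> eth7
More-specific entries that do NOT match:
  2.33.86.0/23 (2.33.86.0 - 2.33.87.255) does not contain 2.97.86.53
  2.97.80.0/22 (2.97.80.0 - 2.97.83.255) does not contain 2.97.86.53
  2.97.112.0/20 (2.97.112.0 - 2.97.127.255) does not contain 2.97.86.53
  2.98.0.0/15 (2.98.0.0 - 2.99.255.255) does not contain 2.97.86.53
  2.224.0.0/13 (2.224.0.0 - 2.231.255.255) does not contain 2.97.86.53
  2.64.0.0/12 (2.64.0.0 - 2.79.255.255) does not contain 2.97.86.53
  2.112.0.0/12 (2.112.0.0 - 2.127.255.255) does not contain 2.97.86.53
Longest matching prefix is /10 -> interface eth7.

eth7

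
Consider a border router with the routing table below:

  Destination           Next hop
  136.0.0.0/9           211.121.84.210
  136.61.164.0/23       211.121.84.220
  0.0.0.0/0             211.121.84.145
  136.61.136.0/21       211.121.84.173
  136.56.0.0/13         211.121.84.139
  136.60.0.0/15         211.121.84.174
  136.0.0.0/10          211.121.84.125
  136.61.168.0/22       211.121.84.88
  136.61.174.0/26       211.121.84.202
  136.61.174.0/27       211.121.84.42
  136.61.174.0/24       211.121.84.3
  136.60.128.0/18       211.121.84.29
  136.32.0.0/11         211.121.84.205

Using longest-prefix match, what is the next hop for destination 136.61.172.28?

Routes whose prefix contains 136.61.172.28:
  0.0.0.0/0 (default, matches everything) -> 211.121.84.145
  136.0.0.0/9 (136.0.0.0 - 136.127.255.255) -> 211.121.84.210
  136.0.0.0/10 (136.0.0.0 - 136.63.255.255) -> 211.121.84.125
  136.32.0.0/11 (136.32.0.0 - 136.63.255.255) -> 211.121.84.205
  136.56.0.0/13 (136.56.0.0 - 136.63.255.255) -> 211.121.84.139
  136.60.0.0/15 (136.60.0.0 - 136.61.255.255) -> 211.121.84.174
More-specific entries that do NOT match:
  136.61.174.0/27 (136.61.174.0 - 136.61.174.31) does not contain 136.61.172.28
  136.61.174.0/26 (136.61.174.0 - 136.61.174.63) does not contain 136.61.172.28
  136.61.174.0/24 (136.61.174.0 - 136.61.174.255) does not contain 136.61.172.28
  136.61.164.0/23 (136.61.164.0 - 136.61.165.255) does not contain 136.61.172.28
  136.61.168.0/22 (136.61.168.0 - 136.61.171.255) does not contain 136.61.172.28
  136.61.136.0/21 (136.61.136.0 - 136.61.143.255) does not contain 136.61.172.28
  136.60.128.0/18 (136.60.128.0 - 136.60.191.255) does not contain 136.61.172.28
Longest matching prefix is /15 -> next hop 211.121.84.174.

211.121.84.174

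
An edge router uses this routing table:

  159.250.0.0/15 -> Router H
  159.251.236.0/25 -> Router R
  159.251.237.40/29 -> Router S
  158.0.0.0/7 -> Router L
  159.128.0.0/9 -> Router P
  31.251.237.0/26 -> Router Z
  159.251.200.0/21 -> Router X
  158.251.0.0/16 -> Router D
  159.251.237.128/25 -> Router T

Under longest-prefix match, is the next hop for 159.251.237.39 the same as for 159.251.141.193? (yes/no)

159.251.237.39: longest match 159.250.0.0/15 -> Router H
159.251.141.193: longest match 159.250.0.0/15 -> Router H

yes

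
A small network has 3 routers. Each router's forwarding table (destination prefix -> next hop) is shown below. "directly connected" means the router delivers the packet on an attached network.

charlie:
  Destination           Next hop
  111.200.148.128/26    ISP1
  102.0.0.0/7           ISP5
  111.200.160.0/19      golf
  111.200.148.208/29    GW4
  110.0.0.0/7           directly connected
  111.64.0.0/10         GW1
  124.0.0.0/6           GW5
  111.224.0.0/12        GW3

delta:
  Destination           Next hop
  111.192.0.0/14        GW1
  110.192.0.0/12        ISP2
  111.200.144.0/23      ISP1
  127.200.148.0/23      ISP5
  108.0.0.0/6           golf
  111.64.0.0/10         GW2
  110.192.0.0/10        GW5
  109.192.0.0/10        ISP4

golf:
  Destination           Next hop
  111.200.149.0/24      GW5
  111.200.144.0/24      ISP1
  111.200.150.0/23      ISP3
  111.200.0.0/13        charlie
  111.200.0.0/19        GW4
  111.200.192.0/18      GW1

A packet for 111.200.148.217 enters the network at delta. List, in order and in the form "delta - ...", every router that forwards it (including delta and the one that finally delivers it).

delta - golf - charlie

At delta: longest match for 111.200.148.217 is 108.0.0.0/6 -> golf
At golf: longest match for 111.200.148.217 is 111.200.0.0/13 -> charlie
At charlie: longest match for 111.200.148.217 is 110.0.0.0/7 -> directly connected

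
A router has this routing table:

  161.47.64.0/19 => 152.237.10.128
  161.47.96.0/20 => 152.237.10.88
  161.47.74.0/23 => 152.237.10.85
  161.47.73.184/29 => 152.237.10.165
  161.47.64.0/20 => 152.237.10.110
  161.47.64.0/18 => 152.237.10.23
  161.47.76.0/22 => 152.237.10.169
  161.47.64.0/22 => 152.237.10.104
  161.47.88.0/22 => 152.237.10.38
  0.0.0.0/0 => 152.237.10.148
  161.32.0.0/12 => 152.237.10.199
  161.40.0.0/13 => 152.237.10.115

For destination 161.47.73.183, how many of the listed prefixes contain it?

6

Prefixes containing 161.47.73.183:
  0.0.0.0/0 (default, matches everything)
  161.32.0.0/12 (161.32.0.0 - 161.47.255.255)
  161.40.0.0/13 (161.40.0.0 - 161.47.255.255)
  161.47.64.0/18 (161.47.64.0 - 161.47.127.255)
  161.47.64.0/19 (161.47.64.0 - 161.47.95.255)
  161.47.64.0/20 (161.47.64.0 - 161.47.79.255)
Total matching entries: 6.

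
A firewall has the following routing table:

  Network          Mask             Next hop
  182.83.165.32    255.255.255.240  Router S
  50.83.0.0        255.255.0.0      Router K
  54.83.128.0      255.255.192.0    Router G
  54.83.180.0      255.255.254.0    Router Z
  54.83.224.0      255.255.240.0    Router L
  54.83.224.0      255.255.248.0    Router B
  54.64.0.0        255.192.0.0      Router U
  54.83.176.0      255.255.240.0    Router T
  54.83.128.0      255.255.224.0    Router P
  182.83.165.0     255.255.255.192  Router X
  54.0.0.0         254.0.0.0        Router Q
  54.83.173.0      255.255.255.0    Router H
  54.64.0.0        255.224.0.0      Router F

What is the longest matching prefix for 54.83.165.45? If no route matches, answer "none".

54.83.128.0/18

Entries matching 54.83.165.45:
  54.0.0.0/7 (54.0.0.0 - 55.255.255.255)
  54.64.0.0/10 (54.64.0.0 - 54.127.255.255)
  54.64.0.0/11 (54.64.0.0 - 54.95.255.255)
  54.83.128.0/18 (54.83.128.0 - 54.83.191.255)
Most specific is 54.83.128.0/18.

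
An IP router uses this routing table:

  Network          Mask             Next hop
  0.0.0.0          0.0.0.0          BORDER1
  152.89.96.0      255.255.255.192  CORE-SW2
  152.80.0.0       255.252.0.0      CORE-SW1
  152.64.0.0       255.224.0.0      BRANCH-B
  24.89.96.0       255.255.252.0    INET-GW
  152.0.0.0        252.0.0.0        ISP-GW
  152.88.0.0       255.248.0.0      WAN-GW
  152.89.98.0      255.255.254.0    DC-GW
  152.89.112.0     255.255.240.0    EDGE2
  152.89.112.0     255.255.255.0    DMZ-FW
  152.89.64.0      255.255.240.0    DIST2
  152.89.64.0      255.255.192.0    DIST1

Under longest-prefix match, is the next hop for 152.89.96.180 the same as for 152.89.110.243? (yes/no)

yes

152.89.96.180: longest match 152.89.64.0/18 -> DIST1
152.89.110.243: longest match 152.89.64.0/18 -> DIST1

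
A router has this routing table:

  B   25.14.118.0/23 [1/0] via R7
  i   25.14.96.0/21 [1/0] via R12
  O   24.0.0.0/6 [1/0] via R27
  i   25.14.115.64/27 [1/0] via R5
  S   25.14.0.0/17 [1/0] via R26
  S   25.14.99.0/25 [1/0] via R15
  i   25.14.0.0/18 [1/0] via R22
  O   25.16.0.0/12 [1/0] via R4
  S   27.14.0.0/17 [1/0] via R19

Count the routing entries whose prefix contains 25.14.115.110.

2

Prefixes containing 25.14.115.110:
  24.0.0.0/6 (24.0.0.0 - 27.255.255.255)
  25.14.0.0/17 (25.14.0.0 - 25.14.127.255)
Total matching entries: 2.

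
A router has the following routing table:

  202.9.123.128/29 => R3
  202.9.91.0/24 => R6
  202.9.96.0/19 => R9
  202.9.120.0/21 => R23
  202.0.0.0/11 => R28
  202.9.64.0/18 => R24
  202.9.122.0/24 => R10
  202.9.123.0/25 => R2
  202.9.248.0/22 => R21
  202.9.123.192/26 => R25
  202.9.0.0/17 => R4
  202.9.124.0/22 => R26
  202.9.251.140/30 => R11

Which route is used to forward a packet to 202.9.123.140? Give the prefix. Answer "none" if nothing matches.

Entries matching 202.9.123.140:
  202.0.0.0/11 (202.0.0.0 - 202.31.255.255)
  202.9.0.0/17 (202.9.0.0 - 202.9.127.255)
  202.9.64.0/18 (202.9.64.0 - 202.9.127.255)
  202.9.96.0/19 (202.9.96.0 - 202.9.127.255)
  202.9.120.0/21 (202.9.120.0 - 202.9.127.255)
Most specific is 202.9.120.0/21.

202.9.120.0/21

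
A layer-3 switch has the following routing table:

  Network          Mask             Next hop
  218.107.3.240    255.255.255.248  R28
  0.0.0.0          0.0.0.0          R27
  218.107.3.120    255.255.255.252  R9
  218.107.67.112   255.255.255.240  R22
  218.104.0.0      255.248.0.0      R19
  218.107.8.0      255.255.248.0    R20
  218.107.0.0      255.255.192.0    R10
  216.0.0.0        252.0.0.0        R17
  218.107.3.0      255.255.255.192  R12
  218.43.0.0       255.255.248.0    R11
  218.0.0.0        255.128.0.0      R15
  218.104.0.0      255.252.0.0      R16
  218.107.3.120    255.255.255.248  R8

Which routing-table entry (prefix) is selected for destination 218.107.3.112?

Entries matching 218.107.3.112:
  0.0.0.0/0 (default, matches everything)
  216.0.0.0/6 (216.0.0.0 - 219.255.255.255)
  218.0.0.0/9 (218.0.0.0 - 218.127.255.255)
  218.104.0.0/13 (218.104.0.0 - 218.111.255.255)
  218.104.0.0/14 (218.104.0.0 - 218.107.255.255)
  218.107.0.0/18 (218.107.0.0 - 218.107.63.255)
Most specific is 218.107.0.0/18.

218.107.0.0/18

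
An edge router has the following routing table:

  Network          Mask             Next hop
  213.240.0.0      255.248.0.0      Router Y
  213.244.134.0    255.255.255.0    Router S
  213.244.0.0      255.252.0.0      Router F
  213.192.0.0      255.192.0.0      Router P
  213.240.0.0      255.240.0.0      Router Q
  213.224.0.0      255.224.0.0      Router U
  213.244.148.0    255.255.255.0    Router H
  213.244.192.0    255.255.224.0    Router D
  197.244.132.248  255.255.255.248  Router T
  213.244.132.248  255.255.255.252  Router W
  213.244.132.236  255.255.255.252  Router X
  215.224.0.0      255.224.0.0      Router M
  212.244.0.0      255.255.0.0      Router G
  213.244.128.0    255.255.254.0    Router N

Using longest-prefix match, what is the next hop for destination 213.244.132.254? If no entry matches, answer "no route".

Routes whose prefix contains 213.244.132.254:
  213.192.0.0/10 (213.192.0.0 - 213.255.255.255) -> Router P
  213.224.0.0/11 (213.224.0.0 - 213.255.255.255) -> Router U
  213.240.0.0/12 (213.240.0.0 - 213.255.255.255) -> Router Q
  213.240.0.0/13 (213.240.0.0 - 213.247.255.255) -> Router Y
  213.244.0.0/14 (213.244.0.0 - 213.247.255.255) -> Router F
More-specific entries that do NOT match:
  213.244.132.248/30 (213.244.132.248 - 213.244.132.251) does not contain 213.244.132.254
  213.244.132.236/30 (213.244.132.236 - 213.244.132.239) does not contain 213.244.132.254
  197.244.132.248/29 (197.244.132.248 - 197.244.132.255) does not contain 213.244.132.254
  213.244.134.0/24 (213.244.134.0 - 213.244.134.255) does not contain 213.244.132.254
  213.244.148.0/24 (213.244.148.0 - 213.244.148.255) does not contain 213.244.132.254
  213.244.128.0/23 (213.244.128.0 - 213.244.129.255) does not contain 213.244.132.254
  213.244.192.0/19 (213.244.192.0 - 213.244.223.255) does not contain 213.244.132.254
  212.244.0.0/16 (212.244.0.0 - 212.244.255.255) does not contain 213.244.132.254
Longest matching prefix is /14 -> next hop Router F.

Router F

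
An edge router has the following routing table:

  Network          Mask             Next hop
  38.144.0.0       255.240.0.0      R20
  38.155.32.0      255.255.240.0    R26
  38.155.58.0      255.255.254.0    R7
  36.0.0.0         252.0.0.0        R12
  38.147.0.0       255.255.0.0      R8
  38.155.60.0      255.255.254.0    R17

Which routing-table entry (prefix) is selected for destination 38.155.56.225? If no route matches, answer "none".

38.144.0.0/12

Entries matching 38.155.56.225:
  36.0.0.0/6 (36.0.0.0 - 39.255.255.255)
  38.144.0.0/12 (38.144.0.0 - 38.159.255.255)
Most specific is 38.144.0.0/12.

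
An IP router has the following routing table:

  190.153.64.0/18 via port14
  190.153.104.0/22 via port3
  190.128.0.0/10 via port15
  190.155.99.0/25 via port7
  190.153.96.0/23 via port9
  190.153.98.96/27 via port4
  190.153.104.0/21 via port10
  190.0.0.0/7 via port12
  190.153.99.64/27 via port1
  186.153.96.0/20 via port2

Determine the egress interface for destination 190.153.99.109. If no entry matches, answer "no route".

port14

Routes whose prefix contains 190.153.99.109:
  190.0.0.0/7 (190.0.0.0 - 191.255.255.255) -> port12
  190.128.0.0/10 (190.128.0.0 - 190.191.255.255) -> port15
  190.153.64.0/18 (190.153.64.0 - 190.153.127.255) -> port14
More-specific entries that do NOT match:
  190.153.98.96/27 (190.153.98.96 - 190.153.98.127) does not contain 190.153.99.109
  190.153.99.64/27 (190.153.99.64 - 190.153.99.95) does not contain 190.153.99.109
  190.155.99.0/25 (190.155.99.0 - 190.155.99.127) does not contain 190.153.99.109
  190.153.96.0/23 (190.153.96.0 - 190.153.97.255) does not contain 190.153.99.109
  190.153.104.0/22 (190.153.104.0 - 190.153.107.255) does not contain 190.153.99.109
  190.153.104.0/21 (190.153.104.0 - 190.153.111.255) does not contain 190.153.99.109
  186.153.96.0/20 (186.153.96.0 - 186.153.111.255) does not contain 190.153.99.109
Longest matching prefix is /18 -> interface port14.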